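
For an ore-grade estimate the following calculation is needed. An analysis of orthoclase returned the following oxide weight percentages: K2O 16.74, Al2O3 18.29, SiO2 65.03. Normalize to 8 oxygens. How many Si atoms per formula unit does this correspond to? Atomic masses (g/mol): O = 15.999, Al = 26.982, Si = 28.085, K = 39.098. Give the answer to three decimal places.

K2O (M=94.195): mol = 0.17772; K = 0.35544, O = 0.17772.
Al2O3 (M=101.961): mol = 0.17938; Al = 0.35876, O = 0.53814.
SiO2 (M=60.083): mol = 1.08234; Si = 1.08234, O = 2.16468.
ΣO = 2.88054; factor = 8/ΣO = 2.77726.
Si apfu = 1.08234 × 2.77726 = 3.006.

3.006 Si apfu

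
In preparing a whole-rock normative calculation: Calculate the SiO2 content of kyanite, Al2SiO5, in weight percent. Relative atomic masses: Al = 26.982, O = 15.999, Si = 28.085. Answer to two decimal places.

Formula mass = 162.044 g/mol.
1 Si → 1.0000 mol SiO2 per formula unit; M(SiO2) = 60.083, so SiO2 mass = 60.083 g.
60.083/162.044 × 100 = 37.08 wt%.

37.08 wt%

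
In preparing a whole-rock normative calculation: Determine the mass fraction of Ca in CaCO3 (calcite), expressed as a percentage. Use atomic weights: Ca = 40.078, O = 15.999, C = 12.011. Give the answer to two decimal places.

40.04 wt%

Formula mass = 1*40.078 + 1*12.011 + 3*15.999 = 100.086 g/mol, of which 40.078 g is Ca.
So Ca makes up 40.078/100.086 = 0.4004 of the mass, i.e. 40.04%.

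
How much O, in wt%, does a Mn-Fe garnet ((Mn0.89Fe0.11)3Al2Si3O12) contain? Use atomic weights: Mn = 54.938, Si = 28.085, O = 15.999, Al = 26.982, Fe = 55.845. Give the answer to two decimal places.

Molar mass of (Mn0.89Fe0.11)3Al2Si3O12: 2.67×54.938 + 0.33×55.845 + 2×26.982 + 3×28.085 + 12×15.999 = 495.320 g/mol.
Mass of O per formula unit: 12 × 15.999 = 191.988 g.
Weight fraction O = 191.988 / 495.320 = 0.3876.

38.76 wt%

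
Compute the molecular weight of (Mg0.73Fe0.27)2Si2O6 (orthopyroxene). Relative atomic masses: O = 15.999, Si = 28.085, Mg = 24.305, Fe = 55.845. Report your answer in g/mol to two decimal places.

The formula mass is the sum 1.46·24.305 + 0.54·55.845 + 2·28.085 + 6·15.999.

217.81 g/mol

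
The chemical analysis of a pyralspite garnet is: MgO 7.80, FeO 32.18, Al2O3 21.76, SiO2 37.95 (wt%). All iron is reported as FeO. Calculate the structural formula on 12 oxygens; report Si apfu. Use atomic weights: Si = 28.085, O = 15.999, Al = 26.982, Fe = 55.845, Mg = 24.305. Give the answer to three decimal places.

MgO (M=40.304): mol = 0.19353; Mg = 0.19353, O = 0.19353.
FeO (M=71.844): mol = 0.44791; Fe = 0.44791, O = 0.44791.
Al2O3 (M=101.961): mol = 0.21341; Al = 0.42682, O = 0.64023.
SiO2 (M=60.083): mol = 0.63163; Si = 0.63163, O = 1.26326.
ΣO = 2.54493; factor = 12/ΣO = 4.71526.
Si apfu = 0.63163 × 4.71526 = 2.978.

2.978 Si apfu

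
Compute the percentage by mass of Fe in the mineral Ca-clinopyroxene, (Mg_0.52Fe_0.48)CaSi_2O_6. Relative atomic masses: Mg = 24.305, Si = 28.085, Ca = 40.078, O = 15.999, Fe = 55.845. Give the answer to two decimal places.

11.57 wt%

Molar mass of (Mg_0.52Fe_0.48)CaSi_2O_6: 0.52·24.305 + 0.48·55.845 + 1·40.078 + 2·28.085 + 6·15.999 = 231.686 g/mol.
Mass of Fe per formula unit: 0.48 × 55.845 = 26.806 g.
Weight fraction Fe = 26.806 / 231.686 = 0.1157.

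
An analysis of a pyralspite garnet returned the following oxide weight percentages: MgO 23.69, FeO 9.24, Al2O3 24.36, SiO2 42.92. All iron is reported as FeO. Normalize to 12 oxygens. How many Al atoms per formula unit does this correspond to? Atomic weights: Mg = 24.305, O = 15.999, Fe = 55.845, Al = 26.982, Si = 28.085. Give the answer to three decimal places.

2.004 Al apfu

MgO: 23.69/40.304 = 0.58778 mol → 0.58778 mol Mg, 0.58778 mol O.
FeO: 9.24/71.844 = 0.12861 mol → 0.12861 mol Fe, 0.12861 mol O.
Al2O3: 24.36/101.961 = 0.23891 mol → 0.47782 mol Al, 0.71673 mol O.
SiO2: 42.92/60.083 = 0.71435 mol → 0.71435 mol Si, 1.42870 mol O.
Total oxygen = 2.86182 mol. Normalization factor = 12/2.86182 = 4.19314.
Al per 12 O = 0.47782 × 4.19314 = 2.004.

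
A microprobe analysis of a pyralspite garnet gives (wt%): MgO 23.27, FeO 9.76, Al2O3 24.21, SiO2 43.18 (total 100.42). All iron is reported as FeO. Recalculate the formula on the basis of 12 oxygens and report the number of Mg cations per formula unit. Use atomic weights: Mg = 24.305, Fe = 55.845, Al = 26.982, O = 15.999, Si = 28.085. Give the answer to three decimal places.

MgO (M=40.304): mol = 0.57736; Mg = 0.57736, O = 0.57736.
FeO (M=71.844): mol = 0.13585; Fe = 0.13585, O = 0.13585.
Al2O3 (M=101.961): mol = 0.23744; Al = 0.47488, O = 0.71232.
SiO2 (M=60.083): mol = 0.71867; Si = 0.71867, O = 1.43734.
ΣO = 2.86287; factor = 12/ΣO = 4.19160.
Mg apfu = 0.57736 × 4.19160 = 2.420.

2.420 Mg apfu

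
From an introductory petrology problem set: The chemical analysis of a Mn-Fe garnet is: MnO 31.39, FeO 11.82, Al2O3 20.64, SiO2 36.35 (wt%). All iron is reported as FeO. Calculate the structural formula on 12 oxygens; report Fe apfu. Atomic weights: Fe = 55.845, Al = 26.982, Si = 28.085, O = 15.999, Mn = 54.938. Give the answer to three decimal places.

MnO (M=70.937): mol = 0.44251; Mn = 0.44251, O = 0.44251.
FeO (M=71.844): mol = 0.16452; Fe = 0.16452, O = 0.16452.
Al2O3 (M=101.961): mol = 0.20243; Al = 0.40486, O = 0.60729.
SiO2 (M=60.083): mol = 0.60500; Si = 0.60500, O = 1.21000.
ΣO = 2.42432; factor = 12/ΣO = 4.94984.
Fe apfu = 0.16452 × 4.94984 = 0.814.

0.814 Fe apfu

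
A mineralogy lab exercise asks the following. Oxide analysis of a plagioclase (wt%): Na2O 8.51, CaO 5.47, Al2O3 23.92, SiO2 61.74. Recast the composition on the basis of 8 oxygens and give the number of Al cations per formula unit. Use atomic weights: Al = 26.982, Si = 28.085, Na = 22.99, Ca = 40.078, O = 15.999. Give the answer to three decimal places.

1.254 Al apfu

Na2O (M=61.979): mol = 0.13730; Na = 0.27460, O = 0.13730.
CaO (M=56.077): mol = 0.09754; Ca = 0.09754, O = 0.09754.
Al2O3 (M=101.961): mol = 0.23460; Al = 0.46920, O = 0.70380.
SiO2 (M=60.083): mol = 1.02758; Si = 1.02758, O = 2.05516.
ΣO = 2.99380; factor = 8/ΣO = 2.67219.
Al apfu = 0.46920 × 2.67219 = 1.254.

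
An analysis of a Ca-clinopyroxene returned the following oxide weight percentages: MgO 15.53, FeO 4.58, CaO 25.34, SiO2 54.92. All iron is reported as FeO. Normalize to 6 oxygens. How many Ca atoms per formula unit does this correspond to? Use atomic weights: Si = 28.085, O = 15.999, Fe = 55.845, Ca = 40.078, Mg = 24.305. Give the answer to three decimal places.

15.53 wt% MgO ÷ 40.304 g/mol = 0.38532 mol, giving 0.38532 Mg and 0.38532 O.
4.58 wt% FeO ÷ 71.844 g/mol = 0.06375 mol, giving 0.06375 Fe and 0.06375 O.
25.34 wt% CaO ÷ 56.077 g/mol = 0.45188 mol, giving 0.45188 Ca and 0.45188 O.
54.92 wt% SiO2 ÷ 60.083 g/mol = 0.91407 mol, giving 0.91407 Si and 1.82814 O.
Oxygen sums to 2.72909; scaling by 6/2.72909 = 2.19854 puts the formula on 6 O.
Ca: 0.45188 × 2.19854 = 0.993 atoms per formula unit.

0.993 Ca apfu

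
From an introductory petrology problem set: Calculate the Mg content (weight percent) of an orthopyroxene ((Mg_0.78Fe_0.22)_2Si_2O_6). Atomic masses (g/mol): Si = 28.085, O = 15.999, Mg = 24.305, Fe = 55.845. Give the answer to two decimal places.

Molar mass of (Mg_0.78Fe_0.22)_2Si_2O_6: 1.56*24.305 + 0.44*55.845 + 2*28.085 + 6*15.999 = 214.652 g/mol.
Mass of Mg per formula unit: 1.56 × 24.305 = 37.916 g.
Weight fraction Mg = 37.916 / 214.652 = 0.1766.

17.66 weight percent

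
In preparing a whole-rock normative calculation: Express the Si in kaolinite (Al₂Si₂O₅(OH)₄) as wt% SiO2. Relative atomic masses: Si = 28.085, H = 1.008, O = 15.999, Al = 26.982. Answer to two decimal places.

Formula mass = 258.157 g/mol.
2 Si → 2.0000 mol SiO2 per formula unit; M(SiO2) = 60.083, so SiO2 mass = 120.166 g.
120.166/258.157 × 100 = 46.55 wt%.

46.55 wt%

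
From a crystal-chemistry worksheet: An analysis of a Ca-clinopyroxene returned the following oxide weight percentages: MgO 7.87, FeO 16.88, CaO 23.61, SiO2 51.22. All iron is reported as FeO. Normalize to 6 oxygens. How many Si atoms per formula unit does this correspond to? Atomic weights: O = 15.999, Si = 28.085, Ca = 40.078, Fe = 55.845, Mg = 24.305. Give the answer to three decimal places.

2.001 Si apfu

MgO (M=40.304): mol = 0.19527; Mg = 0.19527, O = 0.19527.
FeO (M=71.844): mol = 0.23495; Fe = 0.23495, O = 0.23495.
CaO (M=56.077): mol = 0.42103; Ca = 0.42103, O = 0.42103.
SiO2 (M=60.083): mol = 0.85249; Si = 0.85249, O = 1.70498.
ΣO = 2.55623; factor = 6/ΣO = 2.34721.
Si apfu = 0.85249 × 2.34721 = 2.001.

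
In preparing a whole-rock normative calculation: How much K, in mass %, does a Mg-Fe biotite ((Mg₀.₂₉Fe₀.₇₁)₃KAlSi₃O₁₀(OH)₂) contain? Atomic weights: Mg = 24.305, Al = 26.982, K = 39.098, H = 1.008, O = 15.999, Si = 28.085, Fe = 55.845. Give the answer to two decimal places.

8.07 mass %

M((Mg₀.₂₉Fe₀.₇₁)₃KAlSi₃O₁₀(OH)₂) = 484.434 g/mol.
K contributes 1 × 39.098 = 39.098 g per mole.
39.098/484.434 = 0.0807 → 8.07%.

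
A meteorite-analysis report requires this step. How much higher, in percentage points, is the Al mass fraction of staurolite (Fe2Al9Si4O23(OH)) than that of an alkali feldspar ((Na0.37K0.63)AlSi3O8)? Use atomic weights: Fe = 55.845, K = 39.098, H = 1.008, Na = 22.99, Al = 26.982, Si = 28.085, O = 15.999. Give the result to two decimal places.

First mineral: 242.838 g Al in 851.852 g formula = 28.51 wt% Al.
Second mineral: 26.982 g Al in 272.367 g formula = 9.91 wt% Al.
28.51% − 9.91% gives a difference of 18.60 percentage points.

18.60 percentage points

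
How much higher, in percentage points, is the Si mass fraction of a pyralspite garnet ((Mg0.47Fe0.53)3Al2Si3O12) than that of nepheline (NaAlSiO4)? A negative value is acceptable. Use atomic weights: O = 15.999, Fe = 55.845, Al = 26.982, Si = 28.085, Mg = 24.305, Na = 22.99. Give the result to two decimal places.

Si in (Mg0.47Fe0.53)3Al2Si3O12: molar mass 453.271 g/mol; 3×28.085 = 84.255 g → 18.59 wt%.
Si in NaAlSiO4: molar mass 142.053 g/mol; 1×28.085 = 28.085 g → 19.77 wt%.
Difference = 18.59 − 19.77 = -1.18 percentage points.

-1.18 percentage points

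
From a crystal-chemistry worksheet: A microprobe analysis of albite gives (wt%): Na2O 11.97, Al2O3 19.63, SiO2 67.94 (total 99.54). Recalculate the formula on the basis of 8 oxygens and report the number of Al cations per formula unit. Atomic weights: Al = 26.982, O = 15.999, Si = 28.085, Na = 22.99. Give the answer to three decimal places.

1.016 Al apfu

Na2O (M=61.979): mol = 0.19313; Na = 0.38626, O = 0.19313.
Al2O3 (M=101.961): mol = 0.19252; Al = 0.38504, O = 0.57756.
SiO2 (M=60.083): mol = 1.13077; Si = 1.13077, O = 2.26154.
ΣO = 3.03223; factor = 8/ΣO = 2.63832.
Al apfu = 0.38504 × 2.63832 = 1.016.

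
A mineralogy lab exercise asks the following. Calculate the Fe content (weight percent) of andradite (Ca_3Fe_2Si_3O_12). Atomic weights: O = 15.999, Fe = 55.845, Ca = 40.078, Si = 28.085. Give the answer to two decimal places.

21.98 weight percent

M(Ca_3Fe_2Si_3O_12) = 508.167 g/mol.
Fe contributes 2 × 55.845 = 111.690 g per mole.
111.690/508.167 = 0.2198 → 21.98%.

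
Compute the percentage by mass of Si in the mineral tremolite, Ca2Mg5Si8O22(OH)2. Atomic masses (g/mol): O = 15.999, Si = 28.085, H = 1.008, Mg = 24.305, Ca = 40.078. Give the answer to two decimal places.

27.66 wt%

Formula mass = 2·40.078 + 5·24.305 + 8·28.085 + 24·15.999 + 2·1.008 = 812.353 g/mol, of which 224.680 g is Si.
So Si makes up 224.680/812.353 = 0.2766 of the mass, i.e. 27.66%.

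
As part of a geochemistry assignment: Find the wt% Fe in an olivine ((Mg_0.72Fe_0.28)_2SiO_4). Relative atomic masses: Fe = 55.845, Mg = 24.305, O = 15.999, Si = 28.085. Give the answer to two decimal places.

M((Mg_0.72Fe_0.28)_2SiO_4) = 158.353 g/mol.
Fe contributes 0.56 × 55.845 = 31.273 g per mole.
31.273/158.353 = 0.1975 → 19.75%.

19.75 mass %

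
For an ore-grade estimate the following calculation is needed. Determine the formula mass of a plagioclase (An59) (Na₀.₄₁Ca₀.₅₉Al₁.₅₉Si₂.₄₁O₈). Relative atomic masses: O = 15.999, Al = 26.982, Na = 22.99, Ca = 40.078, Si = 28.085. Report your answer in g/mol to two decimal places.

The formula mass is the sum 0.41*22.99 + 0.59*40.078 + 1.59*26.982 + 2.41*28.085 + 8*15.999.

271.65 g/mol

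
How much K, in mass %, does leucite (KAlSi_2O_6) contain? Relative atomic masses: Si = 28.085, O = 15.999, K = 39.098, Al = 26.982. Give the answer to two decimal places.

17.91 mass %

Molar mass of KAlSi_2O_6: 1*39.098 + 1*26.982 + 2*28.085 + 6*15.999 = 218.244 g/mol.
Mass of K per formula unit: 1 × 39.098 = 39.098 g.
Weight fraction K = 39.098 / 218.244 = 0.1791.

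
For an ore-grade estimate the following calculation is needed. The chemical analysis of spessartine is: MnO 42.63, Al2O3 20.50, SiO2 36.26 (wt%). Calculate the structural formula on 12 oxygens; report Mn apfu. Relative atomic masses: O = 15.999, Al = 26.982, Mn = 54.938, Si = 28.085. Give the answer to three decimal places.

2.991 Mn apfu

MnO (M=70.937): mol = 0.60096; Mn = 0.60096, O = 0.60096.
Al2O3 (M=101.961): mol = 0.20106; Al = 0.40212, O = 0.60318.
SiO2 (M=60.083): mol = 0.60350; Si = 0.60350, O = 1.20700.
ΣO = 2.41114; factor = 12/ΣO = 4.97690.
Mn apfu = 0.60096 × 4.97690 = 2.991.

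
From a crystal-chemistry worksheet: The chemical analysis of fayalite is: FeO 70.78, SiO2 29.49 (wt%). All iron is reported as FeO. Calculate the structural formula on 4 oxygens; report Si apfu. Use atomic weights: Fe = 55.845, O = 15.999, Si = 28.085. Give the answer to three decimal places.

FeO: 70.78/71.844 = 0.98519 mol → 0.98519 mol Fe, 0.98519 mol O.
SiO2: 29.49/60.083 = 0.49082 mol → 0.49082 mol Si, 0.98164 mol O.
Total oxygen = 1.96683 mol. Normalization factor = 4/1.96683 = 2.03373.
Si per 4 O = 0.49082 × 2.03373 = 0.998.

0.998 Si apfu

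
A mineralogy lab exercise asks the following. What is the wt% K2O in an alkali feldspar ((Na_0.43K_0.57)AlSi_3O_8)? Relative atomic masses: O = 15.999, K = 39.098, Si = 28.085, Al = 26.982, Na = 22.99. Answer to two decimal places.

9.89 wt%

Molar mass of (Na_0.43K_0.57)AlSi_3O_8 = 0.43·22.99 + 0.57·39.098 + 1·26.982 + 3·28.085 + 8·15.999 = 271.401 g/mol.
Each formula unit contains 0.57 K, equivalent to 0.57/2 = 0.2850 mol K2O.
M(K2O) = 2×39.098 + 1×15.999 = 94.195 g/mol.
Mass of K2O per formula unit = 0.2850 × 94.195 = 26.846 g.
K2O wt% = 26.846 / 271.401 × 100 = 9.89%.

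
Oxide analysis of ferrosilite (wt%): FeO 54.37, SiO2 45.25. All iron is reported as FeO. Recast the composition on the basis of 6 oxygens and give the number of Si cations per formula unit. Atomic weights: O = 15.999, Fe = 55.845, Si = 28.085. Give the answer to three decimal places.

1.997 Si apfu

FeO: 54.37/71.844 = 0.75678 mol → 0.75678 mol Fe, 0.75678 mol O.
SiO2: 45.25/60.083 = 0.75312 mol → 0.75312 mol Si, 1.50624 mol O.
Total oxygen = 2.26302 mol. Normalization factor = 6/2.26302 = 2.65132.
Si per 6 O = 0.75312 × 2.65132 = 1.997.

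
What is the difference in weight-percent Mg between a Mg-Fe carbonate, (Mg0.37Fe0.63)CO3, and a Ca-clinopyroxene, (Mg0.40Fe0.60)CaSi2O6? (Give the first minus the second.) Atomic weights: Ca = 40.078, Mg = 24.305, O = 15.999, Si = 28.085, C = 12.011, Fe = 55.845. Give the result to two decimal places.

4.50 percentage points

Mg in (Mg0.37Fe0.63)CO3: molar mass 104.183 g/mol; 0.37×24.305 = 8.993 g → 8.63 wt%.
Mg in (Mg0.40Fe0.60)CaSi2O6: molar mass 235.471 g/mol; 0.40×24.305 = 9.722 g → 4.13 wt%.
Difference = 8.63 − 4.13 = 4.50 percentage points.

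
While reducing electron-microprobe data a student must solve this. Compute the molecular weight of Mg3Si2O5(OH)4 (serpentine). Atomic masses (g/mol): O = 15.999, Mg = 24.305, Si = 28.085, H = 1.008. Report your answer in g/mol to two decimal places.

M = 3×24.305 + 2×28.085 + 9×15.999 + 4×1.008

277.11 g/mol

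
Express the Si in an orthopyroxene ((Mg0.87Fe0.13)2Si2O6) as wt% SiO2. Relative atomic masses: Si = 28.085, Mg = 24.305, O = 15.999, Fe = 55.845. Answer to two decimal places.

M((Mg0.87Fe0.13)2Si2O6) = 208.974 g/mol; M(SiO2) = 60.083 g/mol.
Moles SiO2 per formula unit = 2 Si ÷ 1 = 2.0000.
SiO2 fraction = (2.0000 × 60.083) / 208.974 = 120.166/208.974 = 0.5750.

57.50 wt%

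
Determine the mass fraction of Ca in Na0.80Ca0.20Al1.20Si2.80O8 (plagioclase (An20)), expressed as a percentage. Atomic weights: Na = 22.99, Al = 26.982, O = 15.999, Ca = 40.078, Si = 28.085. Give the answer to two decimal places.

M(Na0.80Ca0.20Al1.20Si2.80O8) = 265.416 g/mol.
Ca contributes 0.20 × 40.078 = 8.016 g per mole.
8.016/265.416 = 0.0302 → 3.02%.

3.02 wt%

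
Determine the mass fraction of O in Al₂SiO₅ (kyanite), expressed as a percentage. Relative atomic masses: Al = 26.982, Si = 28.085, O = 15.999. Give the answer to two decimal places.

M(Al₂SiO₅) = 162.044 g/mol.
O contributes 5 × 15.999 = 79.995 g per mole.
79.995/162.044 = 0.4937 → 49.37%.

49.37 wt%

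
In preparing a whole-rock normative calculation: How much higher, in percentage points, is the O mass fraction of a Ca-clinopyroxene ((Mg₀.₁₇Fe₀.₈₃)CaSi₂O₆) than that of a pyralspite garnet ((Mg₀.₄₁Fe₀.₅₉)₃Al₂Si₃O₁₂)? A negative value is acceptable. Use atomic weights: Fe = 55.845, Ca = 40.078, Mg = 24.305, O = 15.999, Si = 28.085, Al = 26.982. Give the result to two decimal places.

-2.28 percentage points

First mineral: 95.994 g O in 242.725 g formula = 39.55 wt% O.
Second mineral: 191.988 g O in 458.948 g formula = 41.83 wt% O.
39.55% − 41.83% gives a difference of -2.28 percentage points.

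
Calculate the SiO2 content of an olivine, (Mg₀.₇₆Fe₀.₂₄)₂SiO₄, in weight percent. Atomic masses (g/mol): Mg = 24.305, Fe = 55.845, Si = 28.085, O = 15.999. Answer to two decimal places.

M((Mg₀.₇₆Fe₀.₂₄)₂SiO₄) = 155.830 g/mol; M(SiO2) = 60.083 g/mol.
Moles SiO2 per formula unit = 1 Si ÷ 1 = 1.0000.
SiO2 fraction = (1.0000 × 60.083) / 155.830 = 60.083/155.830 = 0.3856.

38.56 wt%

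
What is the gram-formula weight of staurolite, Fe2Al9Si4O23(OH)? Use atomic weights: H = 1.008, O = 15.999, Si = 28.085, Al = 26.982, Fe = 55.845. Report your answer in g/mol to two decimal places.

M = 2×55.845 + 9×26.982 + 4×28.085 + 24×15.999 + 1×1.008

851.85 g/mol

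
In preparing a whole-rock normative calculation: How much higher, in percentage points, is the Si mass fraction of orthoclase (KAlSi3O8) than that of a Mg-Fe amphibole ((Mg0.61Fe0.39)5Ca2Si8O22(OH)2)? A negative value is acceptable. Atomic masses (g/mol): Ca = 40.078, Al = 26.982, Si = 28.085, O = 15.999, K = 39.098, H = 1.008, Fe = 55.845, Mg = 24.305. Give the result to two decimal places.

4.56 percentage points

Si in KAlSi3O8: molar mass 278.327 g/mol; 3×28.085 = 84.255 g → 30.27 wt%.
Si in (Mg0.61Fe0.39)5Ca2Si8O22(OH)2: molar mass 873.856 g/mol; 8×28.085 = 224.680 g → 25.71 wt%.
Difference = 30.27 − 25.71 = 4.56 percentage points.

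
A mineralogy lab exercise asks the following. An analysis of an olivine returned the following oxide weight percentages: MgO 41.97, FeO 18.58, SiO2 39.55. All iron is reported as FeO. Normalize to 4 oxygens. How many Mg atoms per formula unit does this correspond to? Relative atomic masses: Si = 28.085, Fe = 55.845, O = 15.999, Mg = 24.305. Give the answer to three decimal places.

1.592 Mg apfu

41.97 wt% MgO ÷ 40.304 g/mol = 1.04134 mol, giving 1.04134 Mg and 1.04134 O.
18.58 wt% FeO ÷ 71.844 g/mol = 0.25862 mol, giving 0.25862 Fe and 0.25862 O.
39.55 wt% SiO2 ÷ 60.083 g/mol = 0.65826 mol, giving 0.65826 Si and 1.31652 O.
Oxygen sums to 2.61648; scaling by 4/2.61648 = 1.52877 puts the formula on 4 O.
Mg: 1.04134 × 1.52877 = 1.592 atoms per formula unit.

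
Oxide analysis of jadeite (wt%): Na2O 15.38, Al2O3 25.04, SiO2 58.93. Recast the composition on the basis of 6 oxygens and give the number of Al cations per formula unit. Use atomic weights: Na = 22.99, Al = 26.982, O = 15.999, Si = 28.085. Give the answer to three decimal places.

Na2O (M=61.979): mol = 0.24815; Na = 0.49630, O = 0.24815.
Al2O3 (M=101.961): mol = 0.24558; Al = 0.49116, O = 0.73674.
SiO2 (M=60.083): mol = 0.98081; Si = 0.98081, O = 1.96162.
ΣO = 2.94651; factor = 6/ΣO = 2.03631.
Al apfu = 0.49116 × 2.03631 = 1.000.

1.000 Al apfu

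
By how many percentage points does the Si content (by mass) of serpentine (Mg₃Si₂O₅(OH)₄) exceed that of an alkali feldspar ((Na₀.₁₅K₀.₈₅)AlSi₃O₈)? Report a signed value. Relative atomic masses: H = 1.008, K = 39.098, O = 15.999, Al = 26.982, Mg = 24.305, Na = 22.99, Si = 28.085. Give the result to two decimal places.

Si in Mg₃Si₂O₅(OH)₄: molar mass 277.108 g/mol; 2×28.085 = 56.170 g → 20.27 wt%.
Si in (Na₀.₁₅K₀.₈₅)AlSi₃O₈: molar mass 275.911 g/mol; 3×28.085 = 84.255 g → 30.54 wt%.
Difference = 20.27 − 30.54 = -10.27 percentage points.

-10.27 percentage points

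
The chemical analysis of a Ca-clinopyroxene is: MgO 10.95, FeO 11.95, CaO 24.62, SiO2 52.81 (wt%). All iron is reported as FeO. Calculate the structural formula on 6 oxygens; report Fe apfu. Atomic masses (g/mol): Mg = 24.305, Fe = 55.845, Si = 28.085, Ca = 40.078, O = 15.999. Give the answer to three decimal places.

0.379 Fe apfu

10.95 wt% MgO ÷ 40.304 g/mol = 0.27169 mol, giving 0.27169 Mg and 0.27169 O.
11.95 wt% FeO ÷ 71.844 g/mol = 0.16633 mol, giving 0.16633 Fe and 0.16633 O.
24.62 wt% CaO ÷ 56.077 g/mol = 0.43904 mol, giving 0.43904 Ca and 0.43904 O.
52.81 wt% SiO2 ÷ 60.083 g/mol = 0.87895 mol, giving 0.87895 Si and 1.75790 O.
Oxygen sums to 2.63496; scaling by 6/2.63496 = 2.27707 puts the formula on 6 O.
Fe: 0.16633 × 2.27707 = 0.379 atoms per formula unit.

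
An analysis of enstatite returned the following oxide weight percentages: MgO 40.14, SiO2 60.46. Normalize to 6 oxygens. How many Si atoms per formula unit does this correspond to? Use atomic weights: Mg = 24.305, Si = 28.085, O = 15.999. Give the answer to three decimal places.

2.007 Si apfu

MgO: 40.14/40.304 = 0.99593 mol → 0.99593 mol Mg, 0.99593 mol O.
SiO2: 60.46/60.083 = 1.00627 mol → 1.00627 mol Si, 2.01254 mol O.
Total oxygen = 3.00847 mol. Normalization factor = 6/3.00847 = 1.99437.
Si per 6 O = 1.00627 × 1.99437 = 2.007.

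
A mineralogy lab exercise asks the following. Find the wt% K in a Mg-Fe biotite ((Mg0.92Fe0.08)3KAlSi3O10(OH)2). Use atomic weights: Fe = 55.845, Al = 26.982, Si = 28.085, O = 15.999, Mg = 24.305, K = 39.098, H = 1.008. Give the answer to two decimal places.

9.20 mass %

M((Mg0.92Fe0.08)3KAlSi3O10(OH)2) = 424.824 g/mol.
K contributes 1 × 39.098 = 39.098 g per mole.
39.098/424.824 = 0.0920 → 9.20%.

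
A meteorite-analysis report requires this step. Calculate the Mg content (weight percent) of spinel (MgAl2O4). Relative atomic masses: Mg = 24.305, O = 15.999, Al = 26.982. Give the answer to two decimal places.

17.08 weight percent

Formula mass = 1×24.305 + 2×26.982 + 4×15.999 = 142.265 g/mol, of which 24.305 g is Mg.
So Mg makes up 24.305/142.265 = 0.1708 of the mass, i.e. 17.08%.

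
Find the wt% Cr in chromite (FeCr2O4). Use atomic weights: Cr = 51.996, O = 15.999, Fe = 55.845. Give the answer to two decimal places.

46.46 weight percent

Formula mass = 1*55.845 + 2*51.996 + 4*15.999 = 223.833 g/mol, of which 103.992 g is Cr.
So Cr makes up 103.992/223.833 = 0.4646 of the mass, i.e. 46.46%.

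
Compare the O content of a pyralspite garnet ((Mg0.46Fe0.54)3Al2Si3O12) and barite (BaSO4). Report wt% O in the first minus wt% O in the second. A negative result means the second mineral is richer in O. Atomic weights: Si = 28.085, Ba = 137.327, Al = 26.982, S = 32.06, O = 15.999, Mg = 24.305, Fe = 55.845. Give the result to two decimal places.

14.85 percentage points

First mineral: 191.988 g O in 454.217 g formula = 42.27 wt% O.
Second mineral: 63.996 g O in 233.383 g formula = 27.42 wt% O.
42.27% − 27.42% gives a difference of 14.85 percentage points.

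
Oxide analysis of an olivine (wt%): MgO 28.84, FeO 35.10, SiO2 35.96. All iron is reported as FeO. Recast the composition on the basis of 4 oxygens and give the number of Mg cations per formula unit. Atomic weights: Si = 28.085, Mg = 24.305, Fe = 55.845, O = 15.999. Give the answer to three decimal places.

28.84 wt% MgO ÷ 40.304 g/mol = 0.71556 mol, giving 0.71556 Mg and 0.71556 O.
35.10 wt% FeO ÷ 71.844 g/mol = 0.48856 mol, giving 0.48856 Fe and 0.48856 O.
35.96 wt% SiO2 ÷ 60.083 g/mol = 0.59851 mol, giving 0.59851 Si and 1.19702 O.
Oxygen sums to 2.40114; scaling by 4/2.40114 = 1.66588 puts the formula on 4 O.
Mg: 0.71556 × 1.66588 = 1.192 atoms per formula unit.

1.192 Mg apfu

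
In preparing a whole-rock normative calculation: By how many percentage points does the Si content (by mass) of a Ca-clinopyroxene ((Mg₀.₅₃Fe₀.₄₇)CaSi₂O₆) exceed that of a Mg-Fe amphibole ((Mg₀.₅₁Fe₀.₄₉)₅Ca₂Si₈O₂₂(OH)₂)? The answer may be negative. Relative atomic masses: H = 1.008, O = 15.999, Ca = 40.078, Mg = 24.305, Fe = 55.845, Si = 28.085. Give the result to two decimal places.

M((Mg₀.₅₃Fe₀.₄₇)CaSi₂O₆) = 231.371 g/mol, so wt% Si = 56.170/231.371 × 100 = 24.28%.
M((Mg₀.₅₁Fe₀.₄₉)₅Ca₂Si₈O₂₂(OH)₂) = 889.626 g/mol, so wt% Si = 224.680/889.626 × 100 = 25.26%.
24.28 − 25.26 = -0.98 pp.

-0.98 percentage points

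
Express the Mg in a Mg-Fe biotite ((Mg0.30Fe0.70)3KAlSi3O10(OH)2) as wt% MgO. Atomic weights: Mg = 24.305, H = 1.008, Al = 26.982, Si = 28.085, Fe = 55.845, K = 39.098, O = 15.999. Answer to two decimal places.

7.50 wt%

M((Mg0.30Fe0.70)3KAlSi3O10(OH)2) = 483.488 g/mol; M(MgO) = 40.304 g/mol.
Moles MgO per formula unit = 0.90 Mg ÷ 1 = 0.9000.
MgO fraction = (0.9000 × 40.304) / 483.488 = 36.274/483.488 = 0.0750.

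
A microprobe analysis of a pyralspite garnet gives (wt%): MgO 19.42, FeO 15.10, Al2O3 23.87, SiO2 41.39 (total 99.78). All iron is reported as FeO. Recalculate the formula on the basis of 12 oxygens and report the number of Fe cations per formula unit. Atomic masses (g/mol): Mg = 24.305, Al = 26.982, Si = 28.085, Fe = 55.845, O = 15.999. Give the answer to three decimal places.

19.42 wt% MgO ÷ 40.304 g/mol = 0.48184 mol, giving 0.48184 Mg and 0.48184 O.
15.10 wt% FeO ÷ 71.844 g/mol = 0.21018 mol, giving 0.21018 Fe and 0.21018 O.
23.87 wt% Al2O3 ÷ 101.961 g/mol = 0.23411 mol, giving 0.46822 Al and 0.70233 O.
41.39 wt% SiO2 ÷ 60.083 g/mol = 0.68888 mol, giving 0.68888 Si and 1.37776 O.
Oxygen sums to 2.77211; scaling by 12/2.77211 = 4.32883 puts the formula on 12 O.
Fe: 0.21018 × 4.32883 = 0.910 atoms per formula unit.

0.910 Fe apfu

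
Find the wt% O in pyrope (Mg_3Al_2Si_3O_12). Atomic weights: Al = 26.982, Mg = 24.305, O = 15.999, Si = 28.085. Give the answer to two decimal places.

47.63 weight percent

Formula mass = 3·24.305 + 2·26.982 + 3·28.085 + 12·15.999 = 403.122 g/mol, of which 191.988 g is O.
So O makes up 191.988/403.122 = 0.4763 of the mass, i.e. 47.63%.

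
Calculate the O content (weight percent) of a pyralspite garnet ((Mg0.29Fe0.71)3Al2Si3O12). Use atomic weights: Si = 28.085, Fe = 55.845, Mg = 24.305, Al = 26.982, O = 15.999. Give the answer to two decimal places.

40.82 weight percent

Formula mass = 0.87*24.305 + 2.13*55.845 + 2*26.982 + 3*28.085 + 12*15.999 = 470.302 g/mol, of which 191.988 g is O.
So O makes up 191.988/470.302 = 0.4082 of the mass, i.e. 40.82%.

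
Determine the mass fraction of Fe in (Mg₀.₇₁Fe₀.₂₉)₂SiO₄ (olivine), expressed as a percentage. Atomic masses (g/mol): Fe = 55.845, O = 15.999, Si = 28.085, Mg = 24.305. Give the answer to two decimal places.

20.37 mass %

Molar mass of (Mg₀.₇₁Fe₀.₂₉)₂SiO₄: 1.42·24.305 + 0.58·55.845 + 1·28.085 + 4·15.999 = 158.984 g/mol.
Mass of Fe per formula unit: 0.58 × 55.845 = 32.390 g.
Weight fraction Fe = 32.390 / 158.984 = 0.2037.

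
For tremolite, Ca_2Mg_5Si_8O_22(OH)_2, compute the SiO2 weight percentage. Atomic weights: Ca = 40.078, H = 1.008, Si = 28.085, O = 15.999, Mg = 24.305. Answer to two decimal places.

M(Ca_2Mg_5Si_8O_22(OH)_2) = 812.353 g/mol; M(SiO2) = 60.083 g/mol.
Moles SiO2 per formula unit = 8 Si ÷ 1 = 8.0000.
SiO2 fraction = (8.0000 × 60.083) / 812.353 = 480.664/812.353 = 0.5917.

59.17 wt%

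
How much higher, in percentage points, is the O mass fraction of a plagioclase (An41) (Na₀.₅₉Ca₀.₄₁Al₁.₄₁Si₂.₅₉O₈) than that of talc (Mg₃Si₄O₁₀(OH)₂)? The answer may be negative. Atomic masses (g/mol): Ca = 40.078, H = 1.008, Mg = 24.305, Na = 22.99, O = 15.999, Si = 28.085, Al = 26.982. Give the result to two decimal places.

-3.00 percentage points

O in Na₀.₅₉Ca₀.₄₁Al₁.₄₁Si₂.₅₉O₈: molar mass 268.773 g/mol; 8×15.999 = 127.992 g → 47.62 wt%.
O in Mg₃Si₄O₁₀(OH)₂: molar mass 379.259 g/mol; 12×15.999 = 191.988 g → 50.62 wt%.
Difference = 47.62 − 50.62 = -3.00 percentage points.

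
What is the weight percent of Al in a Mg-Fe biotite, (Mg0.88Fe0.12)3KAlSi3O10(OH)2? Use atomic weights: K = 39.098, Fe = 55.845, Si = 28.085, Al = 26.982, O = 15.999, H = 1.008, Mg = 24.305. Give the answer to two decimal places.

6.30 weight percent

Molar mass of (Mg0.88Fe0.12)3KAlSi3O10(OH)2: 2.64*24.305 + 0.36*55.845 + 1*39.098 + 1*26.982 + 3*28.085 + 12*15.999 + 2*1.008 = 428.608 g/mol.
Mass of Al per formula unit: 1 × 26.982 = 26.982 g.
Weight fraction Al = 26.982 / 428.608 = 0.0630.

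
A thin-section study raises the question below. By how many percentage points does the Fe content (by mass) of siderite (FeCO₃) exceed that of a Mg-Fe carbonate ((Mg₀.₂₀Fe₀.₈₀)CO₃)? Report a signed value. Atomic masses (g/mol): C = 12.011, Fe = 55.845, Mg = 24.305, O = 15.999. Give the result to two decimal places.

7.42 percentage points

Fe in FeCO₃: molar mass 115.853 g/mol; 1×55.845 = 55.845 g → 48.20 wt%.
Fe in (Mg₀.₂₀Fe₀.₈₀)CO₃: molar mass 109.545 g/mol; 0.80×55.845 = 44.676 g → 40.78 wt%.
Difference = 48.20 − 40.78 = 7.42 percentage points.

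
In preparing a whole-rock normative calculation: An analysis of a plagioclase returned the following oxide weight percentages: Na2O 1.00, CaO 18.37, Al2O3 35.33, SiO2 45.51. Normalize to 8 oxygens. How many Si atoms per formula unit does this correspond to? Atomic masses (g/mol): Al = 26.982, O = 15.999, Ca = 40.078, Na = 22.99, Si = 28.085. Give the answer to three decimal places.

1.00 wt% Na2O ÷ 61.979 g/mol = 0.01613 mol, giving 0.03226 Na and 0.01613 O.
18.37 wt% CaO ÷ 56.077 g/mol = 0.32759 mol, giving 0.32759 Ca and 0.32759 O.
35.33 wt% Al2O3 ÷ 101.961 g/mol = 0.34651 mol, giving 0.69302 Al and 1.03953 O.
45.51 wt% SiO2 ÷ 60.083 g/mol = 0.75745 mol, giving 0.75745 Si and 1.51490 O.
Oxygen sums to 2.89815; scaling by 8/2.89815 = 2.76038 puts the formula on 8 O.
Si: 0.75745 × 2.76038 = 2.091 atoms per formula unit.

2.091 Si apfu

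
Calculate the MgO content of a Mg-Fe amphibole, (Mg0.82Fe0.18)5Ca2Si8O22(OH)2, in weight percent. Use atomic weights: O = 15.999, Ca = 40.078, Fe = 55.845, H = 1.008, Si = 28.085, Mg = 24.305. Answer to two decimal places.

Molar mass of (Mg0.82Fe0.18)5Ca2Si8O22(OH)2 = 4.10*24.305 + 0.90*55.845 + 2*40.078 + 8*28.085 + 24*15.999 + 2*1.008 = 840.739 g/mol.
Each formula unit contains 4.10 Mg, equivalent to 4.10/1 = 4.1000 mol MgO.
M(MgO) = 1×24.305 + 1×15.999 = 40.304 g/mol.
Mass of MgO per formula unit = 4.1000 × 40.304 = 165.246 g.
MgO wt% = 165.246 / 840.739 × 100 = 19.65%.

19.65 wt%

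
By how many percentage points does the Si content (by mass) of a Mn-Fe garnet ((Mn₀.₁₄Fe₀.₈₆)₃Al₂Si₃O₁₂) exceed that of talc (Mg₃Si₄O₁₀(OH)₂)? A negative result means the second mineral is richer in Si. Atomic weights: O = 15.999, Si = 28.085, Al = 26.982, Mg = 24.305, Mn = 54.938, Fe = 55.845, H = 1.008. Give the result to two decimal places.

M((Mn₀.₁₄Fe₀.₈₆)₃Al₂Si₃O₁₂) = 497.361 g/mol, so wt% Si = 84.255/497.361 × 100 = 16.94%.
M(Mg₃Si₄O₁₀(OH)₂) = 379.259 g/mol, so wt% Si = 112.340/379.259 × 100 = 29.62%.
16.94 − 29.62 = -12.68 pp.

-12.68 percentage points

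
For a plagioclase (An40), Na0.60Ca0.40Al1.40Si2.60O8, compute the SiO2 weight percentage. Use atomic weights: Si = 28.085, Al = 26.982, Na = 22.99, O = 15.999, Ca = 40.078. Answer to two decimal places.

58.16 wt%

M(Na0.60Ca0.40Al1.40Si2.60O8) = 268.613 g/mol; M(SiO2) = 60.083 g/mol.
Moles SiO2 per formula unit = 2.60 Si ÷ 1 = 2.6000.
SiO2 fraction = (2.6000 × 60.083) / 268.613 = 156.216/268.613 = 0.5816.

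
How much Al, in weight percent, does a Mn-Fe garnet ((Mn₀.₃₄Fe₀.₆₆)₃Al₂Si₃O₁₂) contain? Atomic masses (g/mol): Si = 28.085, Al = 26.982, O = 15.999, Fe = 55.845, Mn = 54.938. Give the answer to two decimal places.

M((Mn₀.₃₄Fe₀.₆₆)₃Al₂Si₃O₁₂) = 496.817 g/mol.
Al contributes 2 × 26.982 = 53.964 g per mole.
53.964/496.817 = 0.1086 → 10.86%.

10.86 weight percent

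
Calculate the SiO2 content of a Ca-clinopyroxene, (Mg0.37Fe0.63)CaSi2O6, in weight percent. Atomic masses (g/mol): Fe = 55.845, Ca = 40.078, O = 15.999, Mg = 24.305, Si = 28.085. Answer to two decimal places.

Molar mass of (Mg0.37Fe0.63)CaSi2O6 = 0.37*24.305 + 0.63*55.845 + 1*40.078 + 2*28.085 + 6*15.999 = 236.417 g/mol.
Each formula unit contains 2 Si, equivalent to 2/1 = 2.0000 mol SiO2.
M(SiO2) = 1×28.085 + 2×15.999 = 60.083 g/mol.
Mass of SiO2 per formula unit = 2.0000 × 60.083 = 120.166 g.
SiO2 wt% = 120.166 / 236.417 × 100 = 50.83%.

50.83 wt%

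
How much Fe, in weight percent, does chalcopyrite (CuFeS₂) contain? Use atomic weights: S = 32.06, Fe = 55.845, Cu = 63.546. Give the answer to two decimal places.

M(CuFeS₂) = 183.511 g/mol.
Fe contributes 1 × 55.845 = 55.845 g per mole.
55.845/183.511 = 0.3043 → 30.43%.

30.43 weight percent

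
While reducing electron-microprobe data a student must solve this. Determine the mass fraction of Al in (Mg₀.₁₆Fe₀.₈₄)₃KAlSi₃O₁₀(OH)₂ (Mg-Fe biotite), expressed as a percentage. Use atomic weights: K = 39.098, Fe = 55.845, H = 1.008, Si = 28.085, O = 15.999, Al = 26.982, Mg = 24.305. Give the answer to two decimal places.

5.43 mass %

M((Mg₀.₁₆Fe₀.₈₄)₃KAlSi₃O₁₀(OH)₂) = 496.735 g/mol.
Al contributes 1 × 26.982 = 26.982 g per mole.
26.982/496.735 = 0.0543 → 5.43%.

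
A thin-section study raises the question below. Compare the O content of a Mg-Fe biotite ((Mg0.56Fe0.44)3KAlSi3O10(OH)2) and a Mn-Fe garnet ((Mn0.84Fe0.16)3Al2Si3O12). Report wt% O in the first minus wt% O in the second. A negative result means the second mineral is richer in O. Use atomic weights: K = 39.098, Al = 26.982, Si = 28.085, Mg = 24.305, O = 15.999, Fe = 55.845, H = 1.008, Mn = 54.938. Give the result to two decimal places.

3.09 percentage points

O in (Mg0.56Fe0.44)3KAlSi3O10(OH)2: molar mass 458.887 g/mol; 12×15.999 = 191.988 g → 41.84 wt%.
O in (Mn0.84Fe0.16)3Al2Si3O12: molar mass 495.456 g/mol; 12×15.999 = 191.988 g → 38.75 wt%.
Difference = 41.84 − 38.75 = 3.09 percentage points.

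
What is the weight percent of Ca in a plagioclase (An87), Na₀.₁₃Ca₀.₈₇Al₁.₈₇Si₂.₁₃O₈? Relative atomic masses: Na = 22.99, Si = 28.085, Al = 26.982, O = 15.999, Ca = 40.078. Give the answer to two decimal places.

12.63 wt%

Molar mass of Na₀.₁₃Ca₀.₈₇Al₁.₈₇Si₂.₁₃O₈: 0.13×22.99 + 0.87×40.078 + 1.87×26.982 + 2.13×28.085 + 8×15.999 = 276.126 g/mol.
Mass of Ca per formula unit: 0.87 × 40.078 = 34.868 g.
Weight fraction Ca = 34.868 / 276.126 = 0.1263.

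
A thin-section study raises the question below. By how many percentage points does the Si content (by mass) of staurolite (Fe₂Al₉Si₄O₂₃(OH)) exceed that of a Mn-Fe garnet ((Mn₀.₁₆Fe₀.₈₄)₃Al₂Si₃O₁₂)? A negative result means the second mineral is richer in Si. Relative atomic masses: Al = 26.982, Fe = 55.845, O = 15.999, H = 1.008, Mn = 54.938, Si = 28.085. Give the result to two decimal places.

-3.75 percentage points

Si in Fe₂Al₉Si₄O₂₃(OH): molar mass 851.852 g/mol; 4×28.085 = 112.340 g → 13.19 wt%.
Si in (Mn₀.₁₆Fe₀.₈₄)₃Al₂Si₃O₁₂: molar mass 497.307 g/mol; 3×28.085 = 84.255 g → 16.94 wt%.
Difference = 13.19 − 16.94 = -3.75 percentage points.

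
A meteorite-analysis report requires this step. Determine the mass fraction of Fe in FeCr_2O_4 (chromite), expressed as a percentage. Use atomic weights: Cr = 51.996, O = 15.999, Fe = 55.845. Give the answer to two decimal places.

24.95 wt%

Molar mass of FeCr_2O_4: 1·55.845 + 2·51.996 + 4·15.999 = 223.833 g/mol.
Mass of Fe per formula unit: 1 × 55.845 = 55.845 g.
Weight fraction Fe = 55.845 / 223.833 = 0.2495.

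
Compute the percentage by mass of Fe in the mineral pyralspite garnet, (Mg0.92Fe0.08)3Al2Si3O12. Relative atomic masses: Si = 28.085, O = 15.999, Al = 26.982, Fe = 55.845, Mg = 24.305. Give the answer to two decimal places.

3.26 mass %

Molar mass of (Mg0.92Fe0.08)3Al2Si3O12: 2.76×24.305 + 0.24×55.845 + 2×26.982 + 3×28.085 + 12×15.999 = 410.692 g/mol.
Mass of Fe per formula unit: 0.24 × 55.845 = 13.403 g.
Weight fraction Fe = 13.403 / 410.692 = 0.0326.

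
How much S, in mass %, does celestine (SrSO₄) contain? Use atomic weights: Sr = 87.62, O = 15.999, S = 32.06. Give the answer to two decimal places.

M(SrSO₄) = 183.676 g/mol.
S contributes 1 × 32.06 = 32.060 g per mole.
32.060/183.676 = 0.1745 → 17.45%.

17.45 mass %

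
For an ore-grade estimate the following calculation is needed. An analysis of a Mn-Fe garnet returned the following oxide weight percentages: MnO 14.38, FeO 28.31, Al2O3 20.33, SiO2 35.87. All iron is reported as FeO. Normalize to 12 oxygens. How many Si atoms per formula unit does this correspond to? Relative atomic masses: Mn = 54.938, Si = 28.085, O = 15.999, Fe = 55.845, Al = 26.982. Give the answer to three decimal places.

14.38 wt% MnO ÷ 70.937 g/mol = 0.20272 mol, giving 0.20272 Mn and 0.20272 O.
28.31 wt% FeO ÷ 71.844 g/mol = 0.39405 mol, giving 0.39405 Fe and 0.39405 O.
20.33 wt% Al2O3 ÷ 101.961 g/mol = 0.19939 mol, giving 0.39878 Al and 0.59817 O.
35.87 wt% SiO2 ÷ 60.083 g/mol = 0.59701 mol, giving 0.59701 Si and 1.19402 O.
Oxygen sums to 2.38896; scaling by 12/2.38896 = 5.02311 puts the formula on 12 O.
Si: 0.59701 × 5.02311 = 2.999 atoms per formula unit.

2.999 Si apfu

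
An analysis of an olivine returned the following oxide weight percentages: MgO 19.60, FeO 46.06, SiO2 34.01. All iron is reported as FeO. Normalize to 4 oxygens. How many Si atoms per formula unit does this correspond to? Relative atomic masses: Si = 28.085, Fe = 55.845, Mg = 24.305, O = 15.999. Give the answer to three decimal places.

MgO (M=40.304): mol = 0.48630; Mg = 0.48630, O = 0.48630.
FeO (M=71.844): mol = 0.64111; Fe = 0.64111, O = 0.64111.
SiO2 (M=60.083): mol = 0.56605; Si = 0.56605, O = 1.13210.
ΣO = 2.25951; factor = 4/ΣO = 1.77030.
Si apfu = 0.56605 × 1.77030 = 1.002.

1.002 Si apfu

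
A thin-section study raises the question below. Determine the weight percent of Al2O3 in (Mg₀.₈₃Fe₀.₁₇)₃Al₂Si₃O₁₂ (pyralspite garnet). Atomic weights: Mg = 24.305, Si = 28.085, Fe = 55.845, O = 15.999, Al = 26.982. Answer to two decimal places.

M((Mg₀.₈₃Fe₀.₁₇)₃Al₂Si₃O₁₂) = 419.207 g/mol; M(Al2O3) = 101.961 g/mol.
Moles Al2O3 per formula unit = 2 Al ÷ 2 = 1.0000.
Al2O3 fraction = (1.0000 × 101.961) / 419.207 = 101.961/419.207 = 0.2432.

24.32 wt%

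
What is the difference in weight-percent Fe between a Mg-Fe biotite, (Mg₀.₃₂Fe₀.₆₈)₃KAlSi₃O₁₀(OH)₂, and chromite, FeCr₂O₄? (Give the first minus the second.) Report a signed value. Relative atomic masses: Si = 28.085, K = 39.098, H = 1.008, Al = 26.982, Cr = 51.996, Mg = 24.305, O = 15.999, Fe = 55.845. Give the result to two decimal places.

Fe in (Mg₀.₃₂Fe₀.₆₈)₃KAlSi₃O₁₀(OH)₂: molar mass 481.596 g/mol; 2.04×55.845 = 113.924 g → 23.66 wt%.
Fe in FeCr₂O₄: molar mass 223.833 g/mol; 1×55.845 = 55.845 g → 24.95 wt%.
Difference = 23.66 − 24.95 = -1.29 percentage points.

-1.29 percentage points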